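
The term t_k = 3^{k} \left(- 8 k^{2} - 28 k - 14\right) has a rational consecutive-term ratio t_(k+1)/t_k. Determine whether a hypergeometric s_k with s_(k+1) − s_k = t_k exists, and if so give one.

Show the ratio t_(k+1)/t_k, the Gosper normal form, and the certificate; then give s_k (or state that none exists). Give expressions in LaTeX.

t_(k+1)/t_k = 3*(4*k**2 + 22*k + 25)/(4*k**2 + 14*k + 7).
Normal form (A,B,C) = (3, 1, k**2 + 7*k/2 + 7/4).
f must satisfy (3)·f(k+1) − (1)·f(k) = k**2 + 7*k/2 + 7/4.
Degrees (0,0,2) ⇒ d ≤ 2.
Solve for f: f(k) = (k + 1)*(2*k - 1)/4 (degree 2 ≤ 2).
Get s_k = R·t_k = 2*3**k*(-2*k**2 - k + 1) with R(k) = B(k−1)f(k)/C(k) = (k + 1)*(2*k - 1)/(4*k**2 + 14*k + 7).
Verify: 3**k*(-8*k**2 - 28*k - 14) matches t_k.

s_k = 2 \cdot 3^{k} \left(- 2 k^{2} - k + 1\right)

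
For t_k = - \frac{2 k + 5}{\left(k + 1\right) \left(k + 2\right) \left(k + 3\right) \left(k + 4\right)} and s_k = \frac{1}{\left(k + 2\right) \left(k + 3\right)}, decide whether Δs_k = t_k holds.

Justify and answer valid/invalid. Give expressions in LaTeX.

Invalid: residual \frac{3}{k^{4} + 10 k^{3} + 35 k^{2} + 50 k + 24} ≠ 0.

s_(k+1) = 1/((k + 3)*(k + 4))
s_(k+1) − s_k = -2/(k**3 + 9*k**2 + 26*k + 24)
(s_(k+1) − s_k) − t_k = 3/(k**4 + 10*k**3 + 35*k**2 + 50*k + 24)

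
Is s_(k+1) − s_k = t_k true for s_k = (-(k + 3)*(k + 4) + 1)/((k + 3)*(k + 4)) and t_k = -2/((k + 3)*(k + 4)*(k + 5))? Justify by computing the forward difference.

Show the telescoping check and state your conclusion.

valid; difference matches t_k

s_(k+1) = (-(k + 4)*(k + 5) + 1)/((k + 4)*(k + 5))
s_(k+1) − s_k = -2/(k**3 + 12*k**2 + 47*k + 60)
(s_(k+1) − s_k) − t_k = 0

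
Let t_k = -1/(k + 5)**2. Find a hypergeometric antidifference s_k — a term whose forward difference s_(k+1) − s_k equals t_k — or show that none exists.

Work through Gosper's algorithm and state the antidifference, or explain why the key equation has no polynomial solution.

no hypergeometric antidifference exists

Compute t_(k+1)/t_k: get (k + 5)**2/(k + 6)**2.
Factor: A=k**2 + 10*k + 25; B=k**2 + 12*k + 36; C=1.
f must satisfy (k**2 + 10*k + 25)·f(k+1) − (k**2 + 10*k + 25)·f(k) = 1.
From deg A=2, deg B=2, deg C=0: d=0.
f = c0 ⇒ A·f(k+1) − B(k−1)·f(k) − C = -1. The system {-1 = 0} is inconsistent; no antidifference.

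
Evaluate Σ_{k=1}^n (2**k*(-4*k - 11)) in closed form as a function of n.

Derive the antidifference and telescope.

Step 1: r(k) = 2*(4*k + 15)/(4*k + 11).
So A=2 and B=1, with C=k + 11/4.
Need (2)·f(k+1) − (1)·f(k) = k + 11/4.
d = 1 from the (0,0,1) case.
A polynomial solution: f(k) = (4*k + 3)/4.
Then R = B(k−1)f/C = (4*k + 3)/(4*k + 11), so s_k = R(k)·t_k = 2**k*(-4*k - 3).
s_(k+1) − s_k = 2**k*(-4*k - 11) = t_k.
Evaluate: s_(n+1) = 2**(n + 1)*(-4*n - 7); subtract s_(1) = -14 ⇒ S(n) = -8*2**n*n - 14*2**n + 14.

S(n) = -8*2**n*n - 14*2**n + 14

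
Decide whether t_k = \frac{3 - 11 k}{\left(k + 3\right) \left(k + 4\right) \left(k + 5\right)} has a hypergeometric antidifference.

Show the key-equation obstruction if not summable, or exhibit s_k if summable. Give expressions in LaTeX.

Yes. s_k = \frac{k \left(9 - 5 k\right)}{4 \left(k + 3\right) \left(k + 4\right)}.

The ratio is (k + 3)*(11*k + 8)/((k + 6)*(11*k - 3)).
So A=k + 3 and B=k + 6, with C=k - 3/11.
Need (k + 3)·f(k+1) − (k + 5)·f(k) = k - 3/11.
d = 2 from the (1,1,1) case.
Solving with deg f ≤ 2: f(k) = k*(5*k - 9)/44.
Then R = B(k−1)f/C = k*(k + 5)*(5*k - 9)/(4*(11*k - 3)), so s_k = R(k)·t_k = k*(9 - 5*k)/(4*(k + 3)*(k + 4)).
Verify: (3 - 11*k)/(k**3 + 12*k**2 + 47*k + 60) matches t_k.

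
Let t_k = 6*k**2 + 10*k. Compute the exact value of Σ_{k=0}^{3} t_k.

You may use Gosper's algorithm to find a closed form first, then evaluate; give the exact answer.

Step 1: r(k) = (3*k**2 + 11*k + 8)/(k*(3*k + 5)).
Normal form (A,B,C) = (1, 1, k**2 + 5*k/3).
Set up (1)·f(k+1) − (1)·f(k) − (k**2 + 5*k/3) = 0.
deg f ≤ 3 (via 0,0,2).
Coefficient equations give f(k) = k*(k - 1)*(k + 2)/3.
So s_k = (B(k−1)f/C)·t_k = ((k - 1)*(k + 2)/(3*k + 5))·t_k = 2*k*(k**2 + k - 2).
Verify: 2*k*(3*k + 5) matches t_k.
Σ_(k=0)^(3) t_k = s_(4) − s_(0) = 144 − (0) = 144.

Σ = 144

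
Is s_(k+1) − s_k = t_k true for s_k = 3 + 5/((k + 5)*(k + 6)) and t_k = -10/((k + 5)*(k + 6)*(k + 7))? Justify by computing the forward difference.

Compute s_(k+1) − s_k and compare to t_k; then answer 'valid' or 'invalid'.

s_(k+1) = 3 + 5/((k + 6)*(k + 7))
s_(k+1) − s_k = -10/(k**3 + 18*k**2 + 107*k + 210)
(s_(k+1) − s_k) − t_k = 0

Valid: the claim telescopes to t_k.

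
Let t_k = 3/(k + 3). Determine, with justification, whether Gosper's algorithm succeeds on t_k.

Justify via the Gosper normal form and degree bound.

The ratio is (k + 3)/(k + 4).
Factor: A=k + 3; B=k + 4; C=1.
Set up (k + 3)·f(k+1) − (k + 3)·f(k) − (1) = 0.
d = 0 from the (1,1,0) case.
f = c0 ⇒ A·f(k+1) − B(k−1)·f(k) − C = -1. The system {-1 = 0} is inconsistent; no antidifference.

No. Not Gosper-summable.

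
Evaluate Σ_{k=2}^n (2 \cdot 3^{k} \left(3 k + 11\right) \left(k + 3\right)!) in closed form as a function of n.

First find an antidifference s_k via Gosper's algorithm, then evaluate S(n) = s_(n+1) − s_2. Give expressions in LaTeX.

S(n) = 6 \cdot 3^{n} \left(n + 4\right)! - 2160

r(k) = 3*(k + 4)*(3*k + 14)/(3*k + 11) after simplifying.
Factor: A=3*k + 12; B=1; C=k + 11/3.
Key eq: (3*k + 12)·f(k+1) = (1)·f(k) + (k + 11/3).
deg f ≤ 0 (via 1,0,1).
Match coefficients ⇒ f(k) = 1/3.
So s_k = (B(k−1)f/C)·t_k = (1/(3*k + 11))·t_k = 2*3**k*factorial(k + 3).
Check: Δs_k = 2*3**k*(3*k + 11)*factorial(k + 3). ✓
s_(n+1) = 6*3**n*factorial(n + 4) and s_(2) = 2160, so S(n) = 6*3**n*factorial(n + 4) - 2160.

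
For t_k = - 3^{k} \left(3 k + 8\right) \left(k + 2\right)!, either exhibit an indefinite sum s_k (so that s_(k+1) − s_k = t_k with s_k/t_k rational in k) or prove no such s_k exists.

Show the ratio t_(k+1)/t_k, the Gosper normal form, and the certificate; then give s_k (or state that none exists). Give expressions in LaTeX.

s_k = - 3^{k} \left(k + 2\right)!

Step 1: r(k) = 3*(k + 3)*(3*k + 11)/(3*k + 8).
Gosper form: A/B · C(k+1)/C(k) with A=3*k + 9, B=1, C=k + 8/3.
Key eq: (3*k + 9)·f(k+1) = (1)·f(k) + (k + 8/3).
Bound: deg f ≤ 0.
A polynomial solution: f(k) = 1/3.
Certificate R = B(k−1)f/C = 1/(3*k + 8) gives s_k = -3**k*factorial(k + 2).
Verify: -3**k*(3*k + 8)*factorial(k + 2) matches t_k.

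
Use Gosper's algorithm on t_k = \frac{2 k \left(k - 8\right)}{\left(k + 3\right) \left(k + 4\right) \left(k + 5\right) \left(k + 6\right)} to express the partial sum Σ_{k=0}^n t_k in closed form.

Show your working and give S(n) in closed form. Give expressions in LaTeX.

S(n) = \frac{n \left(n^{2} - 105 n - 106\right)}{60 \left(n^{3} + 15 n^{2} + 74 n + 120\right)}

t_(k+1)/t_k = (k - 7)*(k + 1)*(k + 3)/(k*(k - 8)*(k + 7)).
A = k + 3, B = k + 7, C = k**2 - 8*k.
Need (k + 3)·f(k+1) − (k + 6)·f(k) = k**2 - 8*k.
Bound: deg f ≤ 3.
Coefficient equations give f(k) = k*(k - 107)*(k - 1)/120.
Certificate R = B(k−1)f/C = (k - 107)*(k - 1)*(k + 6)/(120*(k - 8)) gives s_k = k*(k**2 - 108*k + 107)/(60*(k + 3)*(k + 4)*(k + 5)).
Verify: 2*k*(k - 8)/(k**4 + 18*k**3 + 119*k**2 + 342*k + 360) matches t_k.
Telescope: S(n) = s_(n+1) − s_(0) = n*(n**2 - 105*n - 106)/(60*(n**3 + 15*n**2 + 74*n + 120)) − (0) = n*(n**2 - 105*n - 106)/(60*(n**3 + 15*n**2 + 74*n + 120)).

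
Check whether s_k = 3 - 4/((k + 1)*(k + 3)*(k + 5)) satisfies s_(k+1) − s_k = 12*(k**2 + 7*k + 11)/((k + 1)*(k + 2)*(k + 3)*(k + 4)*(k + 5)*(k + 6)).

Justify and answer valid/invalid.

s_(k+1) = 3 - 4/((k + 2)*(k + 4)*(k + 6))
s_(k+1) − s_k = 12*(k**2 + 7*k + 11)/(k**6 + 21*k**5 + 175*k**4 + 735*k**3 + 1624*k**2 + 1764*k + 720)
(s_(k+1) − s_k) − t_k = 0

Valid — Δs_k = t_k.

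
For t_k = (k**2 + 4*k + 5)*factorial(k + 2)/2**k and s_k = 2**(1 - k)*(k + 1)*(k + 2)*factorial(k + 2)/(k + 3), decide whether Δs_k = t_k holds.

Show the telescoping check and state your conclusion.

s_(k+1) = (k + 2)*(k + 3)*factorial(k + 3)/(2**k*(k + 4))
s_(k+1) − s_k = (k + 2)*(k**3 + 7*k**2 + 17*k + 19)*factorial(k + 2)/(2**k*(k + 3)*(k + 4))
(s_(k+1) − s_k) − t_k = -2**(1 - k)*(k**3 + 7*k**2 + 15*k + 11)*factorial(k + 2)/((k + 3)*(k + 4))

Invalid: residual -2**(1 - k)*(k**3 + 7*k**2 + 15*k + 11)*factorial(k + 2)/((k + 3)*(k + 4)) ≠ 0.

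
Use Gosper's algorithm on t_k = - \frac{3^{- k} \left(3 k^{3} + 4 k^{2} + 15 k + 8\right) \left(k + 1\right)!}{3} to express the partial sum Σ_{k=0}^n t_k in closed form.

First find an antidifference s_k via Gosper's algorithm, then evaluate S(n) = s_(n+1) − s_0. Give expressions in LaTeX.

The ratio is (3*k**4 + 19*k**3 + 58*k**2 + 94*k + 60)/(3*(3*k**3 + 4*k**2 + 15*k + 8)).
Take A(k)=k/3 + 2/3, B(k)=1, C(k)=k**3 + 4*k**2/3 + 5*k + 8/3.
Need (k/3 + 2/3)·f(k+1) − (1)·f(k) = k**3 + 4*k**2/3 + 5*k + 8/3.
From deg A=1, deg B=0, deg C=3: d=2.
Coefficient equations give f(k) = k*(3*k + 1).
Certificate R = B(k−1)f/C = 3*k*(3*k + 1)/(3*k**3 + 4*k**2 + 15*k + 8) gives s_k = -k*(3*k + 1)*factorial(k + 1)/3**k.
Δs = -(3*k**3 + 4*k**2 + 15*k + 8)*factorial(k + 1)/(3*3**k), as required.
Σ_(k=0)^n t_k = s_(n+1) − s_(0) = (-3**(-n - 1)*(n + 1)*(3*n + 4)*factorial(n + 2)) − (0), i.e. -3**(-n - 1)*(n + 1)*(3*n + 4)*factorial(n + 2).

S(n) = - 3^{- n - 1} \left(n + 1\right) \left(3 n + 4\right) \left(n + 2\right)!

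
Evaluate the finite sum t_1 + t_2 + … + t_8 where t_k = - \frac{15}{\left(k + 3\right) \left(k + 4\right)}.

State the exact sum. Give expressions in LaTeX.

r(k) = (k + 3)/(k + 5) after simplifying.
So A=k + 3 and B=k + 5, with C=1.
f must satisfy (k + 3)·f(k+1) − (k + 4)·f(k) = 1.
From deg A=1, deg B=1, deg C=0: d=1.
Coefficient equations give f(k) = k/3.
Certificate R = B(k−1)f/C = k*(k + 4)/3 gives s_k = -5*k/(k + 3).
Verify: -15/(k**2 + 7*k + 12) matches t_k.
Σ_(k=1)^(8) t_k = s_(9) − s_(1) = -15/4 − (-5/4) = -5/2.

Σ = -5/2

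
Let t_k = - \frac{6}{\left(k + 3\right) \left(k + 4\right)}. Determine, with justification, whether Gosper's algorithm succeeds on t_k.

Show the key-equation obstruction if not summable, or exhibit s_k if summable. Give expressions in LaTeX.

Yes. s_k = - \frac{2 k}{k + 3}.

Step 1: r(k) = (k + 3)/(k + 5).
Take A(k)=k + 3, B(k)=k + 5, C(k)=1.
f must satisfy (k + 3)·f(k+1) − (k + 4)·f(k) = 1.
d = 1 from the (1,1,0) case.
A polynomial solution: f(k) = k/3.
So s_k = (B(k−1)f/C)·t_k = (k*(k + 4)/3)·t_k = -2*k/(k + 3).
Δs = -6/(k**2 + 7*k + 12), as required.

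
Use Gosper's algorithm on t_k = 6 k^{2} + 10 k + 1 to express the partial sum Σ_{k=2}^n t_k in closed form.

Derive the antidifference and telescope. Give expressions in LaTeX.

Compute t_(k+1)/t_k: get (6*k**2 + 22*k + 17)/(6*k**2 + 10*k + 1).
Factor: A=1; B=1; C=k**2 + 5*k/3 + 1/6.
Key eq: (1)·f(k+1) = (1)·f(k) + (k**2 + 5*k/3 + 1/6).
Bound: deg f ≤ 3.
Coefficient equations give f(k) = k*(2*k**2 + 2*k - 3)/6.
So s_k = (B(k−1)f/C)·t_k = (k*(2*k**2 + 2*k - 3)/(6*k**2 + 10*k + 1))·t_k = k*(2*k**2 + 2*k - 3).
s_(k+1) − s_k = 6*k**2 + 10*k + 1 = t_k.
Telescope: S(n) = s_(n+1) − s_(2) = 2*n**3 + 8*n**2 + 7*n + 1 − (18) = 2*n**3 + 8*n**2 + 7*n - 17.

S(n) = 2 n^{3} + 8 n^{2} + 7 n - 17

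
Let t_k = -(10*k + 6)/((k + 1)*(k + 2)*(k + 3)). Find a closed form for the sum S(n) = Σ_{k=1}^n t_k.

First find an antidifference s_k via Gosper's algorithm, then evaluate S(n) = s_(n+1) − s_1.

S(n) = n*(-3*n - 5)/(n**2 + 5*n + 6)

The ratio is (k + 1)*(5*k + 8)/((k + 4)*(5*k + 3)).
A = k + 1, B = k + 4, C = k + 3/5.
Key eq: (k + 1)·f(k+1) = (k + 3)·f(k) + (k + 3/5).
Bound: deg f ≤ 2.
Solving with deg f ≤ 2: f(k) = k*(2*k + 1)/5.
Get s_k = R·t_k = -2*k*(2*k + 1)/((k + 1)*(k + 2)) with R(k) = B(k−1)f(k)/C(k) = k*(k + 3)*(2*k + 1)/(5*k + 3).
Check: Δs_k = 2*(-5*k - 3)/(k**3 + 6*k**2 + 11*k + 6). ✓
Telescope: S(n) = s_(n+1) − s_(1) = 2*(-2*n**2 - 5*n - 3)/(n**2 + 5*n + 6) − (-1) = n*(-3*n - 5)/(n**2 + 5*n + 6).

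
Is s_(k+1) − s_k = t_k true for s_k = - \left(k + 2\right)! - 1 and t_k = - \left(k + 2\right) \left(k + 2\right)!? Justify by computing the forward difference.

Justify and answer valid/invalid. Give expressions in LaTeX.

Valid: the claim telescopes to t_k.

s_(k+1) = -factorial(k + 3) - 1
s_(k+1) − s_k = -(k + 2)*factorial(k + 2)
(s_(k+1) − s_k) − t_k = 0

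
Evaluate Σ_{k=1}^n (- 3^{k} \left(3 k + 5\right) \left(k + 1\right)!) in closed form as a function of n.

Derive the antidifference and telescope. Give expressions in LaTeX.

S(n) = - 3 \cdot 3^{n} \left(n + 2\right)! + 6

The ratio is 3*(k + 2)*(3*k + 8)/(3*k + 5).
Factor: A=3*k + 6; B=1; C=k + 5/3.
f must satisfy (3*k + 6)·f(k+1) − (1)·f(k) = k + 5/3.
d = 0 from the (1,0,1) case.
Solving with deg f ≤ 0: f(k) = 1/3.
So s_k = (B(k−1)f/C)·t_k = (1/(3*k + 5))·t_k = -3**k*factorial(k + 1).
s_(k+1) − s_k = -3**k*(3*k + 5)*factorial(k + 1) = t_k.
s_(n+1) = -3**(n + 1)*factorial(n + 2) and s_(1) = -6, so S(n) = -3*3**n*factorial(n + 2) + 6.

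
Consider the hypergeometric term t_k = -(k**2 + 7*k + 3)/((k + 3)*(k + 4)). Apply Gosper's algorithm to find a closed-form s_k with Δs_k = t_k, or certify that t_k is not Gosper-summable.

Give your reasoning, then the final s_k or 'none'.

Compute t_(k+1)/t_k: get (k + 3)*(7*k + (k + 1)**2 + 10)/((k + 5)*(k**2 + 7*k + 3)).
So A=k + 3 and B=k + 5, with C=k**2 + 7*k + 3.
Key eq: (k + 3)·f(k+1) = (k + 4)·f(k) + (k**2 + 7*k + 3).
deg f ≤ 2 (via 1,1,2).
A polynomial solution: f(k) = k**2.
So s_k = (B(k−1)f/C)·t_k = (k**2*(k + 4)/(k**2 + 7*k + 3))·t_k = -k**2/(k + 3).
s_(k+1) − s_k = (-k**2 - 7*k - 3)/(k**2 + 7*k + 12) = t_k.

s_k = -k**2/(k + 3)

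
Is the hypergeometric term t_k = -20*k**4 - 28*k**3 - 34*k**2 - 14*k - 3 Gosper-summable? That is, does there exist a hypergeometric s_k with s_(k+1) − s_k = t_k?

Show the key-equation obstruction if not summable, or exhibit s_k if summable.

Yes. s_k = k*(-4*k**4 + 3*k**3 - 4*k**2 + 3*k - 1).

t_(k+1)/t_k = (20*k**4 + 108*k**3 + 238*k**2 + 246*k + 99)/(20*k**4 + 28*k**3 + 34*k**2 + 14*k + 3).
So A=1 and B=1, with C=k**4 + 7*k**3/5 + 17*k**2/10 + 7*k/10 + 3/20.
Key eq: (1)·f(k+1) = (1)·f(k) + (k**4 + 7*k**3/5 + 17*k**2/10 + 7*k/10 + 3/20).
d = 5 from the (0,0,4) case.
Solve for f: f(k) = k*(4*k**4 - 3*k**3 + 4*k**2 - 3*k + 1)/20 (degree 5 ≤ 5).
So s_k = (B(k−1)f/C)·t_k = (k*(4*k**4 - 3*k**3 + 4*k**2 - 3*k + 1)/(20*k**4 + 28*k**3 + 34*k**2 + 14*k + 3))·t_k = k*(-4*k**4 + 3*k**3 - 4*k**2 + 3*k - 1).
Verify: -20*k**4 - 28*k**3 - 34*k**2 - 14*k - 3 matches t_k.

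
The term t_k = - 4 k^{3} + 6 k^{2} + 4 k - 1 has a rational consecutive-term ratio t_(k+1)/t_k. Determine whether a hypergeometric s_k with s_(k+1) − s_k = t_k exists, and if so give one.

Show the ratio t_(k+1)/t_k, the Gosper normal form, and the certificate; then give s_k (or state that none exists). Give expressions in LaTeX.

t_(k+1)/t_k = (4*k**3 + 6*k**2 - 4*k - 5)/(4*k**3 - 6*k**2 - 4*k + 1).
Normal form (A,B,C) = (1, 1, k**3 - 3*k**2/2 - k + 1/4).
Solve (1)·f(k+1) − (1)·f(k) = k**3 - 3*k**2/2 - k + 1/4.
Degrees (0,0,3) ⇒ d ≤ 4.
Solve for f: f(k) = k*(k**3 - 4*k**2 + 2*k + 2)/4 (degree 4 ≤ 4).
R(k) = B(k−1)·f(k)/C(k) = k*(k**3 - 4*k**2 + 2*k + 2)/(4*k**3 - 6*k**2 - 4*k + 1); s_k = R·t_k = k*(-k**3 + 4*k**2 - 2*k - 2).
Verify: -4*k**3 + 6*k**2 + 4*k - 1 matches t_k.

s_k = k \left(- k^{3} + 4 k^{2} - 2 k - 2\right)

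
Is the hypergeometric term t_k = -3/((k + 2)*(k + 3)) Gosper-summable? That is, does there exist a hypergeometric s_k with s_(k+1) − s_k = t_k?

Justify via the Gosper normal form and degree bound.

r(k) = (k + 2)/(k + 4) after simplifying.
Factor: A=k + 2; B=k + 4; C=1.
Key eq: (k + 2)·f(k+1) = (k + 3)·f(k) + (1).
d = 1 from the (1,1,0) case.
Match coefficients ⇒ f(k) = k/2.
Get s_k = R·t_k = -3*k/(2*k + 4) with R(k) = B(k−1)f(k)/C(k) = k*(k + 3)/2.
Δs = -3/(k**2 + 5*k + 6), as required.

Yes. s_k = -3*k/(2*k + 4).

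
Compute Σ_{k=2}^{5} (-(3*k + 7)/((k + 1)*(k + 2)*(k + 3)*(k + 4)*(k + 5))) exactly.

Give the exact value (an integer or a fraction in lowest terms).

Σ = -1/105

t_(k+1)/t_k = (k + 1)*(3*k + 10)/((k + 6)*(3*k + 7)).
So A=k + 1 and B=k + 6, with C=k + 7/3.
Solve (k + 1)·f(k+1) − (k + 5)·f(k) = k + 7/3.
Degrees (1,1,1) ⇒ d ≤ 4.
Solve for f: f(k) = k*(k + 2)*(k**2 + 8*k + 19)/36 (degree 4 ≤ 4).
So s_k = (B(k−1)f/C)·t_k = (k*(k + 2)*(k + 5)*(k**2 + 8*k + 19)/(12*(3*k + 7)))·t_k = k*(-k**2 - 8*k - 19)/(12*(k**3 + 8*k**2 + 19*k + 12)).
Verify: (-3*k - 7)/(k**5 + 15*k**4 + 85*k**3 + 225*k**2 + 274*k + 120) matches t_k.
Σ_(k=2)^(5) t_k = s_(6) − s_(2) = -103/1260 − (-13/180) = -1/105.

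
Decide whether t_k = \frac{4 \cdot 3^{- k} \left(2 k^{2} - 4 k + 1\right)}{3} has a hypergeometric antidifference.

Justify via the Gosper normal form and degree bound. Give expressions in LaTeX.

r(k) = (2*k**2 - 1)/(3*(2*k**2 - 4*k + 1)) after simplifying.
So A=1/3 and B=1, with C=k**2 - 2*k + 1/2.
Need (1/3)·f(k+1) − (1)·f(k) = k**2 - 2*k + 1/2.
Bound: deg f ≤ 2.
Coefficient equations give f(k) = -3*(2*k**2 - 2*k + 1)/4.
R(k) = B(k−1)·f(k)/C(k) = -3*(2*k**2 - 2*k + 1)/(2*(2*k**2 - 4*k + 1)); s_k = R·t_k = 2*(-2*k**2 + 2*k - 1)/3**k.
Verify: 4*(2*k**2 - 4*k + 1)/(3*3**k) matches t_k.

Yes. s_k = 2 \cdot 3^{- k} \left(- 2 k^{2} + 2 k - 1\right).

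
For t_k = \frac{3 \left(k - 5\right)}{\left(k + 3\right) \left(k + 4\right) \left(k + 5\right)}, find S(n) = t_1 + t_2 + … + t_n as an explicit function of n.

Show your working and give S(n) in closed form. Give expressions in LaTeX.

Compute t_(k+1)/t_k: get (k - 4)*(k + 3)/((k - 5)*(k + 6)).
Factor: A=k + 3; B=k + 6; C=k - 5.
Need (k + 3)·f(k+1) − (k + 5)·f(k) = k - 5.
Bound: deg f ≤ 2.
Match coefficients ⇒ f(k) = -k*(k + 19)/12.
R(k) = B(k−1)·f(k)/C(k) = -k*(k + 5)*(k + 19)/(12*(k - 5)); s_k = R·t_k = k*(-k - 19)/(4*(k + 3)*(k + 4)).
Check: Δs_k = 3*(k - 5)/(k**3 + 12*k**2 + 47*k + 60). ✓
Telescope: S(n) = s_(n+1) − s_(1) = (-n**2 - 21*n - 20)/(4*(n**2 + 9*n + 20)) − (-1/4) = -3*n/(n**2 + 9*n + 20).

S(n) = - \frac{3 n}{n^{2} + 9 n + 20}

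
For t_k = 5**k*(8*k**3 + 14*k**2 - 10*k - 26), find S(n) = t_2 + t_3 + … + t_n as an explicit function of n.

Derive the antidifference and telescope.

Compute t_(k+1)/t_k: get 5*(4*k**3 + 19*k**2 + 21*k - 7)/(4*k**3 + 7*k**2 - 5*k - 13).
Normal form (A,B,C) = (5, 1, k**3 + 7*k**2/4 - 5*k/4 - 13/4).
Need (5)·f(k+1) − (1)·f(k) = k**3 + 7*k**2/4 - 5*k/4 - 13/4.
deg f ≤ 3 (via 0,0,3).
Solve for f: f(k) = (k**3 - 2*k**2 - 2)/4 (degree 3 ≤ 3).
Certificate R = B(k−1)f/C = (k**3 - 2*k**2 - 2)/(4*k**3 + 7*k**2 - 5*k - 13) gives s_k = 2*5**k*(k**3 - 2*k**2 - 2).
Verify: 5**k*(8*k**3 + 14*k**2 - 10*k - 26) matches t_k.
Evaluate: s_(n+1) = 10*5**n*(n**3 + n**2 - n - 3); subtract s_(2) = -100 ⇒ S(n) = 10*5**n*n**3 + 10*5**n*n**2 - 10*5**n*n - 30*5**n + 100.

S(n) = 10*5**n*n**3 + 10*5**n*n**2 - 10*5**n*n - 30*5**n + 100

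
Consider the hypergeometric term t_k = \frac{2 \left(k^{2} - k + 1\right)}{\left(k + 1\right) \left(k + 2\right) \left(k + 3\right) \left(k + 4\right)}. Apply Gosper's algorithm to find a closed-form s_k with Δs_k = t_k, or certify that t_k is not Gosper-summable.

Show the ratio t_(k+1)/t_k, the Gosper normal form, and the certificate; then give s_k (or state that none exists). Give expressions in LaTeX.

Compute t_(k+1)/t_k: get -(k + 1)*(k - (k + 1)**2)/((k + 5)*(k**2 - k + 1)).
Take A(k)=k + 1, B(k)=k + 5, C(k)=k**2 - k + 1.
f must satisfy (k + 1)·f(k+1) − (k + 4)·f(k) = k**2 - k + 1.
Degrees (1,1,2) ⇒ d ≤ 3.
Solving with deg f ≤ 3: f(k) = k*(k**2 + 5)/6.
So s_k = (B(k−1)f/C)·t_k = (k*(k + 4)*(k**2 + 5)/(6*(k**2 - k + 1)))·t_k = k*(k**2 + 5)/(3*(k + 1)*(k + 2)*(k + 3)).
s_(k+1) − s_k = 2*(k**2 - k + 1)/(k**4 + 10*k**3 + 35*k**2 + 50*k + 24) = t_k.

s_k = \frac{k \left(k^{2} + 5\right)}{3 \left(k + 1\right) \left(k + 2\right) \left(k + 3\right)}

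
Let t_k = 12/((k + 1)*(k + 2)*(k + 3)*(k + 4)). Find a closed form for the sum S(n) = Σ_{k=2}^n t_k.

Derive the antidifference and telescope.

S(n) = (n**3 + 9*n**2 + 26*n - 36)/(15*(n**3 + 9*n**2 + 26*n + 24))

The ratio is (k + 1)/(k + 5).
Normal form (A,B,C) = (k + 1, k + 5, 1).
Set up (k + 1)·f(k+1) − (k + 4)·f(k) − (1) = 0.
Bound: deg f ≤ 3.
Solving with deg f ≤ 3: f(k) = k*(k**2 + 6*k + 11)/18.
R(k) = B(k−1)·f(k)/C(k) = k*(k + 4)*(k**2 + 6*k + 11)/18; s_k = R·t_k = 2*k*(k**2 + 6*k + 11)/(3*(k + 1)*(k + 2)*(k + 3)).
s_(k+1) − s_k = 12/(k**4 + 10*k**3 + 35*k**2 + 50*k + 24) = t_k.
Telescope: S(n) = s_(n+1) − s_(2) = 2*(n**3 + 9*n**2 + 26*n + 18)/(3*(n**3 + 9*n**2 + 26*n + 24)) − (3/5) = (n**3 + 9*n**2 + 26*n - 36)/(15*(n**3 + 9*n**2 + 26*n + 24)).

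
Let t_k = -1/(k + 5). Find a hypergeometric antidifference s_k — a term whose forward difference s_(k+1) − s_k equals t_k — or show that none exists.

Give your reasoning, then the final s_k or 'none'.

r(k) = (k + 5)/(k + 6) after simplifying.
Take A(k)=k + 5, B(k)=k + 6, C(k)=1.
f must satisfy (k + 5)·f(k+1) − (k + 5)·f(k) = 1.
deg f ≤ 0 (via 1,1,0).
f = c0 ⇒ A·f(k+1) − B(k−1)·f(k) − C = -1. The system {-1 = 0} is inconsistent; no antidifference.

none — t_k is not Gosper-summable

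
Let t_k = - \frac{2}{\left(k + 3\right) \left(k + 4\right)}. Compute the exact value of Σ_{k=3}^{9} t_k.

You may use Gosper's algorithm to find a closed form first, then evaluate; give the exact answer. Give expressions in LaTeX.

Σ = -7/39

Compute t_(k+1)/t_k: get (k + 3)/(k + 5).
Normal form (A,B,C) = (k + 3, k + 5, 1).
Solve (k + 3)·f(k+1) − (k + 4)·f(k) = 1.
From deg A=1, deg B=1, deg C=0: d=1.
Coefficient equations give f(k) = k/3.
R(k) = B(k−1)·f(k)/C(k) = k*(k + 4)/3; s_k = R·t_k = -2*k/(3*k + 9).
Check: Δs_k = -2/(k**2 + 7*k + 12). ✓
Evaluate s at k=10 and k=3: -20/39 and -1/3; difference -7/39.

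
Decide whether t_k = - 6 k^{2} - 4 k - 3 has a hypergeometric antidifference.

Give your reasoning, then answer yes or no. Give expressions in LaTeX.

Yes. s_k = k \left(- 2 k^{2} + k - 2\right).

r(k) = (6*k**2 + 16*k + 13)/(6*k**2 + 4*k + 3) after simplifying.
Take A(k)=1, B(k)=1, C(k)=k**2 + 2*k/3 + 1/2.
f must satisfy (1)·f(k+1) − (1)·f(k) = k**2 + 2*k/3 + 1/2.
From deg A=0, deg B=0, deg C=2: d=3.
Solving with deg f ≤ 3: f(k) = k*(2*k**2 - k + 2)/6.
Then R = B(k−1)f/C = k*(2*k**2 - k + 2)/(6*k**2 + 4*k + 3), so s_k = R(k)·t_k = k*(-2*k**2 + k - 2).
s_(k+1) − s_k = -6*k**2 - 4*k - 3 = t_k.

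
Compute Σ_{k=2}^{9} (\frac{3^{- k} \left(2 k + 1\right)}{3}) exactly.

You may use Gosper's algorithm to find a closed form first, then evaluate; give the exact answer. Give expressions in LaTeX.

t_(k+1)/t_k = (2*k + 3)/(3*(2*k + 1)).
A = 1/3, B = 1, C = k + 1/2.
f must satisfy (1/3)·f(k+1) − (1)·f(k) = k + 1/2.
Degrees (0,0,1) ⇒ d ≤ 1.
Solving with deg f ≤ 1: f(k) = -3*(k + 1)/2.
So s_k = (B(k−1)f/C)·t_k = (-3*(k + 1)/(2*k + 1))·t_k = (-k - 1)/3**k.
Verify: (2*k + 1)/(3*3**k) matches t_k.
Σ_(k=2)^(9) t_k = s_(10) − s_(2) = -11/59049 − (-1/3) = 19672/59049.

Σ = 19672/59049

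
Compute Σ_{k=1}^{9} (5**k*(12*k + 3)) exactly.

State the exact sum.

Step 1: r(k) = 5*(4*k + 5)/(4*k + 1).
Normal form (A,B,C) = (5, 1, k + 1/4).
Set up (5)·f(k+1) − (1)·f(k) − (k + 1/4) = 0.
d = 1 from the (0,0,1) case.
A polynomial solution: f(k) = (k - 1)/4.
So s_k = (B(k−1)f/C)·t_k = ((k - 1)/(4*k + 1))·t_k = 3*5**k*(k - 1).
s_(k+1) − s_k = 5**k*(12*k + 3) = t_k.
Evaluate s at k=10 and k=1: 263671875 and 0; difference 263671875.

Σ = 263671875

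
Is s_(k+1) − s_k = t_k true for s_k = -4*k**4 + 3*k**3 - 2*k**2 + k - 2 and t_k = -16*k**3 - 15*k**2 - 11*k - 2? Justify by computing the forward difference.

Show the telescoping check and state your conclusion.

Valid: the claim telescopes to t_k.

s_(k+1) = -4*k**4 - 13*k**3 - 17*k**2 - 10*k - 4
s_(k+1) − s_k = -16*k**3 - 15*k**2 - 11*k - 2
(s_(k+1) − s_k) − t_k = 0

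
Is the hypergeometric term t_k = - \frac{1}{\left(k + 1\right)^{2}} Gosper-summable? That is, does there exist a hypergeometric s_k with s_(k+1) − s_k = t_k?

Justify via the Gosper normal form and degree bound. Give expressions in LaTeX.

Compute t_(k+1)/t_k: get (k + 1)**2/(k + 2)**2.
A = k**2 + 2*k + 1, B = k**2 + 4*k + 4, C = 1.
Set up (k**2 + 2*k + 1)·f(k+1) − (k**2 + 2*k + 1)·f(k) − (1) = 0.
deg f ≤ 0 (via 2,2,0).
Put f(k) = c0: A·f(k+1) − B(k−1)·f(k) − C = -1; need -1 = 0 — inconsistent ⇒ no f, not summable.

No. Not Gosper-summable.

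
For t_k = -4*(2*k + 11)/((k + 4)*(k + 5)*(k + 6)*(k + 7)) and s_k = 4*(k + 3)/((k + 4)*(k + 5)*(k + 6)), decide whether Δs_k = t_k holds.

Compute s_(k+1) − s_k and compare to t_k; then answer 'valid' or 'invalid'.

Invalid: residual 24/(k**4 + 22*k**3 + 179*k**2 + 638*k + 840) ≠ 0.

s_(k+1) = 4*(k + 4)/((k + 5)*(k + 6)*(k + 7))
s_(k+1) − s_k = 4*(-2*k - 5)/(k**4 + 22*k**3 + 179*k**2 + 638*k + 840)
(s_(k+1) − s_k) − t_k = 24/(k**4 + 22*k**3 + 179*k**2 + 638*k + 840)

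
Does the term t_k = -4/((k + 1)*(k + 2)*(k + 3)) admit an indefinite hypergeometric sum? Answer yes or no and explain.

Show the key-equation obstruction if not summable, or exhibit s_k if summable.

Yes. s_k = k*(-k - 3)/((k + 1)*(k + 2)).

Ratio r(k) = (k + 1)/(k + 4).
Take A(k)=k + 1, B(k)=k + 4, C(k)=1.
Set up (k + 1)·f(k+1) − (k + 3)·f(k) − (1) = 0.
deg f ≤ 2 (via 1,1,0).
Match coefficients ⇒ f(k) = k*(k + 3)/4.
So s_k = (B(k−1)f/C)·t_k = (k*(k + 3)**2/4)·t_k = k*(-k - 3)/((k + 1)*(k + 2)).
Check: Δs_k = -4/(k**3 + 6*k**2 + 11*k + 6). ✓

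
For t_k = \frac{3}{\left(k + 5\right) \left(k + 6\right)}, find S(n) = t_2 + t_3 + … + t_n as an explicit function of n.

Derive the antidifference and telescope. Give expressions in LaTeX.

S(n) = \frac{3 \left(n - 1\right)}{7 \left(n + 6\right)}

Step 1: r(k) = (k + 5)/(k + 7).
Normal form (A,B,C) = (k + 5, k + 7, 1).
Key eq: (k + 5)·f(k+1) = (k + 6)·f(k) + (1).
d = 1 from the (1,1,0) case.
Match coefficients ⇒ f(k) = k/5.
Get s_k = R·t_k = 3*k/(5*(k + 5)) with R(k) = B(k−1)f(k)/C(k) = k*(k + 6)/5.
s_(k+1) − s_k = 3/(k**2 + 11*k + 30) = t_k.
Evaluate: s_(n+1) = 3*(n + 1)/(5*(n + 6)); subtract s_(2) = 6/35 ⇒ S(n) = 3*(n - 1)/(7*(n + 6)).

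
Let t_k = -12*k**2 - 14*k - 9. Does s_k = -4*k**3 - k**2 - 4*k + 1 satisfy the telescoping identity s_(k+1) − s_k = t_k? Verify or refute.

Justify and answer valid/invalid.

valid (s_(k+1) − s_k reduces to t_k)

s_(k+1) = -4*k**3 - 13*k**2 - 18*k - 8
s_(k+1) − s_k = -12*k**2 - 14*k - 9
(s_(k+1) − s_k) − t_k = 0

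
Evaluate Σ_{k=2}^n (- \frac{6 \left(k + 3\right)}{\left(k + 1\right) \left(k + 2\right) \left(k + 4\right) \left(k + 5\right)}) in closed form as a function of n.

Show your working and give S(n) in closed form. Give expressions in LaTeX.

t_(k+1)/t_k = (k + 1)*(k + 4)**2/((k + 3)**2*(k + 6)).
Normal form (A,B,C) = (k + 1, k + 6, k**2 + 6*k + 9).
Key eq: (k + 1)·f(k+1) = (k + 5)·f(k) + (k**2 + 6*k + 9).
From deg A=1, deg B=1, deg C=2: d=4.
Solving with deg f ≤ 4: f(k) = k*(k + 2)*(k + 3)*(k + 5)/8.
Then R = B(k−1)f/C = k*(k + 2)*(k + 5)**2/(8*(k + 3)), so s_k = R(k)·t_k = 3*k*(-k - 5)/(4*(k**2 + 5*k + 4)).
s_(k+1) − s_k = 6*(-k - 3)/(k**4 + 12*k**3 + 49*k**2 + 78*k + 40) = t_k.
Evaluate: s_(n+1) = 3*(-n**2 - 7*n - 6)/(4*(n**2 + 7*n + 10)); subtract s_(2) = -7/12 ⇒ S(n) = (-n**2 - 7*n + 8)/(6*(n**2 + 7*n + 10)).

S(n) = \frac{- n^{2} - 7 n + 8}{6 \left(n^{2} + 7 n + 10\right)}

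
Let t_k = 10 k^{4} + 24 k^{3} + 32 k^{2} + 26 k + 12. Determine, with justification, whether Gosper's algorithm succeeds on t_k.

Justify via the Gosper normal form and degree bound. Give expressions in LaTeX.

Yes. s_k = k \left(2 k^{4} + k^{3} + 2 k^{2} + 3 k + 4\right).

Compute t_(k+1)/t_k: get (5*k**4 + 32*k**3 + 82*k**2 + 101*k + 52)/(5*k**4 + 12*k**3 + 16*k**2 + 13*k + 6).
Gosper form: A/B · C(k+1)/C(k) with A=1, B=1, C=k**4 + 12*k**3/5 + 16*k**2/5 + 13*k/5 + 6/5.
Need (1)·f(k+1) − (1)·f(k) = k**4 + 12*k**3/5 + 16*k**2/5 + 13*k/5 + 6/5.
d = 5 from the (0,0,4) case.
Solve for f: f(k) = k*(2*k**4 + k**3 + 2*k**2 + 3*k + 4)/10 (degree 5 ≤ 5).
R(k) = B(k−1)·f(k)/C(k) = k*(2*k**4 + k**3 + 2*k**2 + 3*k + 4)/(2*(5*k**4 + 12*k**3 + 16*k**2 + 13*k + 6)); s_k = R·t_k = k*(2*k**4 + k**3 + 2*k**2 + 3*k + 4).
Δs = 10*k**4 + 24*k**3 + 32*k**2 + 26*k + 12, as required.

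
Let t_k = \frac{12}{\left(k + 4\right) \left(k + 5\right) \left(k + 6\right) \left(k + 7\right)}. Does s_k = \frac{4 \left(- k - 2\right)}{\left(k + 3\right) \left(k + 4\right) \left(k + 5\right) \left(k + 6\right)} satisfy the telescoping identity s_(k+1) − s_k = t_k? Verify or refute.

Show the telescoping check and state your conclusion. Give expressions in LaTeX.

s_(k+1) = 4*(-k - 3)/((k + 4)*(k + 5)*(k + 6)*(k + 7))
s_(k+1) − s_k = 4*(3*k + 5)/(k**5 + 25*k**4 + 245*k**3 + 1175*k**2 + 2754*k + 2520)
(s_(k+1) − s_k) − t_k = -16/(k**5 + 25*k**4 + 245*k**3 + 1175*k**2 + 2754*k + 2520)

Invalid: residual - \frac{16}{k^{5} + 25 k^{4} + 245 k^{3} + 1175 k^{2} + 2754 k + 2520} ≠ 0.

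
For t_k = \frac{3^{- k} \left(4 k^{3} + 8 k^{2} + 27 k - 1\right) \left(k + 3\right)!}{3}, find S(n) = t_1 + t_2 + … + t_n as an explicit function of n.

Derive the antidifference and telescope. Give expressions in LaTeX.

Compute t_(k+1)/t_k: get (4*k**4 + 36*k**3 + 135*k**2 + 258*k + 152)/(3*(4*k**3 + 8*k**2 + 27*k - 1)).
Take A(k)=k/3 + 4/3, B(k)=1, C(k)=k**3 + 2*k**2 + 27*k/4 - 1/4.
Solve (k/3 + 4/3)·f(k+1) − (1)·f(k) = k**3 + 2*k**2 + 27*k/4 - 1/4.
From deg A=1, deg B=0, deg C=3: d=2.
Solving with deg f ≤ 2: f(k) = 3*(4*k**2 - 4*k - 1)/4.
R(k) = B(k−1)·f(k)/C(k) = 3*(4*k**2 - 4*k - 1)/(4*k**3 + 8*k**2 + 27*k - 1); s_k = R·t_k = (4*k**2 - 4*k - 1)*factorial(k + 3)/3**k.
Verify: (4*k**3 + 8*k**2 + 27*k - 1)*factorial(k + 3)/(3*3**k) matches t_k.
Σ_(k=1)^n t_k = s_(n+1) − s_(1) = (3**(-n - 1)*(4*n**2 + 4*n - 1)*factorial(n + 4)) − (-8), i.e. (24*3**n + 4*n**6*factorial(n) + 44*n**5*factorial(n) + 179*n**4*factorial(n) + 330*n**3*factorial(n) + 261*n**2*factorial(n) + 46*n*factorial(n) - 24*factorial(n))/(3*3**n).

S(n) = \frac{3^{- n} \left(24 \cdot 3^{n} + 4 n^{6} n! + 44 n^{5} n! + 179 n^{4} n! + 330 n^{3} n! + 261 n^{2} n! + 46 n n! - 24 n!\right)}{3}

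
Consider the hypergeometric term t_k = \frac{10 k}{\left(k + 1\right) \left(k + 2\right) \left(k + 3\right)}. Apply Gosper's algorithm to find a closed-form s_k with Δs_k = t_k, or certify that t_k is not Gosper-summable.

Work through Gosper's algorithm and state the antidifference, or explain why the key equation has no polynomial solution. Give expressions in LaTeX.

s_k = \frac{5 k \left(k - 1\right)}{2 \left(k + 1\right) \left(k + 2\right)}

Compute t_(k+1)/t_k: get (k + 1)**2/(k*(k + 4)).
So A=k + 1 and B=k + 4, with C=k.
Set up (k + 1)·f(k+1) − (k + 3)·f(k) − (k) = 0.
From deg A=1, deg B=1, deg C=1: d=2.
Match coefficients ⇒ f(k) = k*(k - 1)/4.
R(k) = B(k−1)·f(k)/C(k) = (k - 1)*(k + 3)/4; s_k = R·t_k = 5*k*(k - 1)/(2*(k + 1)*(k + 2)).
Δs = 10*k/(k**3 + 6*k**2 + 11*k + 6), as required.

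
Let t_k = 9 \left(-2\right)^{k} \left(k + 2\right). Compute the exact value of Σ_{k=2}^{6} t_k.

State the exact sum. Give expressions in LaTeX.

Step 1: r(k) = 2*(-k - 3)/(k + 2).
So A=-2 and B=1, with C=k + 2.
Set up (-2)·f(k+1) − (1)·f(k) − (k + 2) = 0.
deg f ≤ 1 (via 0,0,1).
Coefficient equations give f(k) = -(3*k + 4)/9.
Get s_k = R·t_k = (-2)**k*(-3*k - 4) with R(k) = B(k−1)f(k)/C(k) = -(3*k + 4)/(9*(k + 2)).
Check: Δs_k = 9*(-2)**k*(k + 2). ✓
Σ_(k=2)^(6) t_k = s_(7) − s_(2) = 3200 − (-40) = 3240.

Σ = 3240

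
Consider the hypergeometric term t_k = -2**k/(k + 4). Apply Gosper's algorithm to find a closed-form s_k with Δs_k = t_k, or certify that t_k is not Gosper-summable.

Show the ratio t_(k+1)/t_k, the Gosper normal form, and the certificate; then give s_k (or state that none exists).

not Gosper-summable; s_k does not exist

Compute t_(k+1)/t_k: get 2*(k + 4)/(k + 5).
A = 2*k + 8, B = k + 5, C = 1.
f must satisfy (2*k + 8)·f(k+1) − (k + 4)·f(k) = 1.
From deg A=1, deg B=1, deg C=0: d=-1.
Negative degree bound (-1): no f exists, t_k not Gosper-summable.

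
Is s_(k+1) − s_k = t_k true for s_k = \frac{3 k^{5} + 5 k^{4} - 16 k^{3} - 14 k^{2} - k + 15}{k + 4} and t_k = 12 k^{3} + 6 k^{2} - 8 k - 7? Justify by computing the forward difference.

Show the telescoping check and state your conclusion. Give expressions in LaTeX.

s_(k+1) = (3*k**5 + 20*k**4 + 34*k**3 - 2*k**2 - 42*k - 8)/(k + 5)
s_(k+1) − s_k = (12*k**5 + 105*k**4 + 228*k**3 + 21*k**2 - 186*k - 107)/(k**2 + 9*k + 20)
(s_(k+1) − s_k) − t_k = (-9*k**4 - 58*k**3 - 20*k**2 + 37*k + 33)/(k**2 + 9*k + 20)

Invalid: residual \frac{- 9 k^{4} - 58 k^{3} - 20 k^{2} + 37 k + 33}{k^{2} + 9 k + 20} ≠ 0.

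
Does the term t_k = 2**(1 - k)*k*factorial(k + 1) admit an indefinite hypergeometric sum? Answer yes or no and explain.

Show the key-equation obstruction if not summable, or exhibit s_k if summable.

Yes. s_k = 2**(2 - k)*factorial(k + 1).

Ratio r(k) = (k + 1)*(k + 2)/(2*k).
So A=k/2 + 1 and B=1, with C=k.
Need (k/2 + 1)·f(k+1) − (1)·f(k) = k.
d = 0 from the (1,0,1) case.
Solving with deg f ≤ 0: f(k) = 2.
Then R = B(k−1)f/C = 2/k, so s_k = R(k)·t_k = 2**(2 - k)*factorial(k + 1).
s_(k+1) − s_k = 2**(1 - k)*k*factorial(k + 1) = t_k.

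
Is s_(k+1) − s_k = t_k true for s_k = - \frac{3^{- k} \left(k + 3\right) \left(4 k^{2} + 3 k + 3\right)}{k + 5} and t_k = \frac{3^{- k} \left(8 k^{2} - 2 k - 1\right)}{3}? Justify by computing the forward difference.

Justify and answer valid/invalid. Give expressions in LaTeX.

Invalid: residual \frac{4 \cdot 3^{- k} \left(- 4 k^{3} - 25 k^{2} + k - 2\right)}{3 \left(k^{2} + 11 k + 30\right)} ≠ 0.

s_(k+1) = -(k + 4)*(3*k + 4*(k + 1)**2 + 6)/(3*3**k*(k + 6))
s_(k+1) − s_k = (8*k**4 + 70*k**3 + 117*k**2 - 67*k - 38)/(3*3**k*(k**2 + 11*k + 30))
(s_(k+1) − s_k) − t_k = 4*(-4*k**3 - 25*k**2 + k - 2)/(3*3**k*(k**2 + 11*k + 30))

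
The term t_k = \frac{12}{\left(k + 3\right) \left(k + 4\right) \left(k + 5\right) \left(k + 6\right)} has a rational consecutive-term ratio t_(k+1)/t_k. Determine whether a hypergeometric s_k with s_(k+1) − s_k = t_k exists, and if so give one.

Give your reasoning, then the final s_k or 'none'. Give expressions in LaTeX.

s_k = \frac{k \left(k^{2} + 12 k + 47\right)}{15 \left(k + 3\right) \left(k + 4\right) \left(k + 5\right)}

Ratio r(k) = (k + 3)/(k + 7).
Normal form (A,B,C) = (k + 3, k + 7, 1).
Solve (k + 3)·f(k+1) − (k + 6)·f(k) = 1.
Degrees (1,1,0) ⇒ d ≤ 3.
Solve for f: f(k) = k*(k**2 + 12*k + 47)/180 (degree 3 ≤ 3).
Certificate R = B(k−1)f/C = k*(k + 6)*(k**2 + 12*k + 47)/180 gives s_k = k*(k**2 + 12*k + 47)/(15*(k + 3)*(k + 4)*(k + 5)).
s_(k+1) − s_k = 12/(k**4 + 18*k**3 + 119*k**2 + 342*k + 360) = t_k.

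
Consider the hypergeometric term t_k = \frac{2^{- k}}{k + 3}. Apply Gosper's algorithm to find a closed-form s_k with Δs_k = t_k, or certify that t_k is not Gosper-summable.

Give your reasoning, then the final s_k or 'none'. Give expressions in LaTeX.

t_(k+1)/t_k = (k + 3)/(2*(k + 4)).
A = k/2 + 3/2, B = k + 4, C = 1.
f must satisfy (k/2 + 3/2)·f(k+1) − (k + 3)·f(k) = 1.
Degrees (1,1,0) ⇒ d ≤ -1.
Negative degree bound (-1): no f exists, t_k not Gosper-summable.

no hypergeometric antidifference exists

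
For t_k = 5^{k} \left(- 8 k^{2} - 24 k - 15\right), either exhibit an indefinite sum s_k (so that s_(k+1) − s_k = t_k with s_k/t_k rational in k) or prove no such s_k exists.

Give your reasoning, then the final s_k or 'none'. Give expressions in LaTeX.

t_(k+1)/t_k = 5*(8*k**2 + 40*k + 47)/(8*k**2 + 24*k + 15).
So A=5 and B=1, with C=k**2 + 3*k + 15/8.
Set up (5)·f(k+1) − (1)·f(k) − (k**2 + 3*k + 15/8) = 0.
Degrees (0,0,2) ⇒ d ≤ 2.
Solving with deg f ≤ 2: f(k) = k*(2*k + 1)/8.
So s_k = (B(k−1)f/C)·t_k = (k*(2*k + 1)/(8*k**2 + 24*k + 15))·t_k = 5**k*k*(-2*k - 1).
Δs = 5**k*(-8*k**2 - 24*k - 15), as required.

s_k = 5^{k} k \left(- 2 k - 1\right)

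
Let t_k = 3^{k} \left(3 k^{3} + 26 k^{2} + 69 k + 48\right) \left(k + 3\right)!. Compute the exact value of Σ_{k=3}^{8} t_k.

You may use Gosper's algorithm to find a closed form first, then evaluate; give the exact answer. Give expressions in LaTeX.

Σ = 1018244356872480

t_(k+1)/t_k = 3*(3*k**4 + 47*k**3 + 270*k**2 + 666*k + 584)/(3*k**3 + 26*k**2 + 69*k + 48).
A = 3*k + 12, B = 1, C = k**3 + 26*k**2/3 + 23*k + 16.
Need (3*k + 12)·f(k+1) − (1)·f(k) = k**3 + 26*k**2/3 + 23*k + 16.
Degrees (1,0,3) ⇒ d ≤ 2.
Coefficient equations give f(k) = k*(k + 3)/3.
Then R = B(k−1)f/C = k*(k + 3)/(3*k**3 + 26*k**2 + 69*k + 48), so s_k = R(k)·t_k = 3**k*k*(k + 3)*factorial(k + 3).
Verify: 3**k*(3*k**3 + 26*k**2 + 69*k + 48)*factorial(k + 3) matches t_k.
Telescoping: Σ = s_(9) − s_(3) = 1018244357222400 − (349920) = 1018244356872480.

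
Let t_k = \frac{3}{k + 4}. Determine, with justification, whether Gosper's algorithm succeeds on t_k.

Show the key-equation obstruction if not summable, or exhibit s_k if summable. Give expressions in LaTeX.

No — t_k has no hypergeometric antidifference.

Step 1: r(k) = (k + 4)/(k + 5).
Factor: A=k + 4; B=k + 5; C=1.
Need (k + 4)·f(k+1) − (k + 4)·f(k) = 1.
From deg A=1, deg B=1, deg C=0: d=0.
Put f(k) = c0: A·f(k+1) − B(k−1)·f(k) − C = -1; need -1 = 0 — inconsistent ⇒ no f, not summable.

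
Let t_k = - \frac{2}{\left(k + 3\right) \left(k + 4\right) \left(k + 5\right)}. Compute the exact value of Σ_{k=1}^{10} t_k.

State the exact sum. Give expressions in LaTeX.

The ratio is (k + 3)/(k + 6).
Gosper form: A/B · C(k+1)/C(k) with A=k + 3, B=k + 6, C=1.
Set up (k + 3)·f(k+1) − (k + 5)·f(k) − (1) = 0.
d = 2 from the (1,1,0) case.
Solving with deg f ≤ 2: f(k) = k*(k + 7)/24.
R(k) = B(k−1)·f(k)/C(k) = k*(k + 5)*(k + 7)/24; s_k = R·t_k = k*(-k - 7)/(12*(k + 3)*(k + 4)).
Δs = -2/(k**3 + 12*k**2 + 47*k + 60), as required.
Sum = s_(11) − s_(1); s_(11) = -11/140, s_(1) = -1/30 ⇒ -19/420.

Σ = -19/420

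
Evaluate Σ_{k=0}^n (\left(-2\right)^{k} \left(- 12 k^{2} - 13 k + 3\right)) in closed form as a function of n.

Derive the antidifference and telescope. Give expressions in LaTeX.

S(n) = - 8 \left(-2\right)^{n} n^{2} - 14 \left(-2\right)^{n} n + 3

Compute t_(k+1)/t_k: get 2*(-12*k**2 - 37*k - 22)/(12*k**2 + 13*k - 3).
Factor: A=-2; B=1; C=k**2 + 13*k/12 - 1/4.
Set up (-2)·f(k+1) − (1)·f(k) − (k**2 + 13*k/12 - 1/4) = 0.
From deg A=0, deg B=0, deg C=2: d=2.
Coefficient equations give f(k) = -(k - 1)*(4*k + 3)/12.
Then R = B(k−1)f/C = -(k - 1)*(4*k + 3)/(12*k**2 + 13*k - 3), so s_k = R(k)·t_k = (-2)**k*(4*k**2 - k - 3).
Check: Δs_k = (-2)**k*(-12*k**2 - 13*k + 3). ✓
Telescope: S(n) = s_(n+1) − s_(0) = 2*(-2)**n*n*(-4*n - 7) − (-3) = -8*(-2)**n*n**2 - 14*(-2)**n*n + 3.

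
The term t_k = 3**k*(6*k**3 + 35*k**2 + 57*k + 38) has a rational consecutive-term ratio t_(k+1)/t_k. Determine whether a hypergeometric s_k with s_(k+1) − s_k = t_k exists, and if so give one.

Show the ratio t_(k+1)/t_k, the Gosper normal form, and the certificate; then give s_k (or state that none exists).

s_k = 3**k*(3*k**3 + 4*k**2 + 3*k + 4)

Compute t_(k+1)/t_k: get 3*(6*k**3 + 53*k**2 + 145*k + 136)/(6*k**3 + 35*k**2 + 57*k + 38).
Take A(k)=3, B(k)=1, C(k)=k**3 + 35*k**2/6 + 19*k/2 + 19/3.
Key eq: (3)·f(k+1) = (1)·f(k) + (k**3 + 35*k**2/6 + 19*k/2 + 19/3).
d = 3 from the (0,0,3) case.
A polynomial solution: f(k) = (3*k + 4)*(k**2 + 1)/6.
Certificate R = B(k−1)f/C = (3*k + 4)*(k**2 + 1)/(6*k**3 + 35*k**2 + 57*k + 38) gives s_k = 3**k*(3*k**3 + 4*k**2 + 3*k + 4).
Check: Δs_k = 3**k*(6*k**3 + 35*k**2 + 57*k + 38). ✓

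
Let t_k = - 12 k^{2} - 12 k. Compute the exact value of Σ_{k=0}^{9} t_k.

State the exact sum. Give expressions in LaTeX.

Σ = -3960

Compute t_(k+1)/t_k: get (k + 2)/k.
So A=1 and B=1, with C=k**2 + k.
f must satisfy (1)·f(k+1) − (1)·f(k) = k**2 + k.
Degrees (0,0,2) ⇒ d ≤ 3.
Solving with deg f ≤ 3: f(k) = k*(k - 1)*(k + 1)/3.
Get s_k = R·t_k = 4*k*(1 - k**2) with R(k) = B(k−1)f(k)/C(k) = (k - 1)/3.
Check: Δs_k = 12*k*(-k - 1). ✓
Evaluate s at k=10 and k=0: -3960 and 0; difference -3960.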